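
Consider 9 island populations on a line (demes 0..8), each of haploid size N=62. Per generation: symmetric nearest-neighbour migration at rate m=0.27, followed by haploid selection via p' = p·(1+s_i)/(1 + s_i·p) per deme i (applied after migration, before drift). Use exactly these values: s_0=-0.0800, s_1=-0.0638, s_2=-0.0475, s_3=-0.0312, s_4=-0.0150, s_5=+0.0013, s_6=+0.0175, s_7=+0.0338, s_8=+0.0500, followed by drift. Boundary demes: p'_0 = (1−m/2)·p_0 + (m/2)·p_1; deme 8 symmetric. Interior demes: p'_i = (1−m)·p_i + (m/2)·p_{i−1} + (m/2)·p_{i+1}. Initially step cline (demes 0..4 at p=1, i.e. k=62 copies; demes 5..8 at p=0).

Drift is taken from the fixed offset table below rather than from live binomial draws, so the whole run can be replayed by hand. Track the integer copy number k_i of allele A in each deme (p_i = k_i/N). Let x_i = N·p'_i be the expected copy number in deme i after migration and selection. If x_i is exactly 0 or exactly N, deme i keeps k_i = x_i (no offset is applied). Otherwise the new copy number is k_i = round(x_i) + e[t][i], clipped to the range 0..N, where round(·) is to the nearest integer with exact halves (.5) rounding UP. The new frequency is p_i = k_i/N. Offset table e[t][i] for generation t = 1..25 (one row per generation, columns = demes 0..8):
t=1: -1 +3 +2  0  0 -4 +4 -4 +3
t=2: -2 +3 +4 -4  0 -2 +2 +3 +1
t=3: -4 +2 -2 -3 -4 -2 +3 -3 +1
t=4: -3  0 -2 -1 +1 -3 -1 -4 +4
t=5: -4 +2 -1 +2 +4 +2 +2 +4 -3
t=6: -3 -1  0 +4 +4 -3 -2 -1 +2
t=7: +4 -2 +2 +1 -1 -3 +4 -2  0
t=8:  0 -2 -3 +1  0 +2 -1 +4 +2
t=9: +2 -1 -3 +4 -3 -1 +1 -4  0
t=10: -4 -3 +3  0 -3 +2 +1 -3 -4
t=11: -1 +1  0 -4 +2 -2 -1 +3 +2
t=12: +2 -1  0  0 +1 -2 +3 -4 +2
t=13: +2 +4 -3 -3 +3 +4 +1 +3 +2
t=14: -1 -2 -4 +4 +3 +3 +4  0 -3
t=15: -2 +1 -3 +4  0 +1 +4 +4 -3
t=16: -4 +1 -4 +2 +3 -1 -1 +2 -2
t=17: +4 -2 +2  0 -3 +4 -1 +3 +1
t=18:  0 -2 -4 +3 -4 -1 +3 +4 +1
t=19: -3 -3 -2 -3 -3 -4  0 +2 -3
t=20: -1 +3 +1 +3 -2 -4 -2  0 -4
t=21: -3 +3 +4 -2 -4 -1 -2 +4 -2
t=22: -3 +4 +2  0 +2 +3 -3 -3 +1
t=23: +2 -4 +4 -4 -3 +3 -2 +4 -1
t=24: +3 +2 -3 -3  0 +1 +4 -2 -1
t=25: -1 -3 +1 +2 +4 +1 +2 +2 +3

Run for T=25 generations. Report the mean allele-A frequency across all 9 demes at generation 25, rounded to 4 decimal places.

t=0: k=[62 62 62 62 62 0 0 0 0]
t=1: x=[62.0000 62.0000 62.0000 62.0000 53.5200 8.3794 0.0000 0.0000 0.0000] k=[62 62 62 62 54 4 0 0 0]
t=2: x=[62.0000 62.0000 62.0000 60.8858 48.1683 10.2211 0.5494 0.0000 0.0000] k=[62 62 62 57 48 8 3 0 0]
t=3: x=[62.0000 62.0000 61.2917 56.2980 43.6202 12.7381 3.3242 0.4186 0.0000] k=[62 62 59 53 40 11 6 0 0]
t=4: x=[62.0000 61.5676 58.4350 51.7875 37.6168 14.2543 5.9578 0.8370 0.0000] k=[62 62 56 51 39 11 5 0 0]
t=5: x=[62.0000 61.1356 55.8714 49.7463 36.6137 13.9841 5.2173 0.6976 0.0000] k=[62 62 55 52 41 16 7 5 0]
t=6: x=[62.0000 60.9916 55.2529 50.6286 38.8913 18.1767 8.0659 4.7384 0.7084] k=[62 60 55 55 43 15 6 4 3]
t=7: x=[61.7066 59.4379 55.3932 53.1421 40.6288 17.5814 7.0527 4.2651 3.2834] k=[62 57 57 54 40 15 11 2 3]
t=8: x=[61.2670 57.4021 56.3500 52.2575 38.2941 17.8515 10.4752 3.4569 3.0013] k=[61 55 53 53 38 20 9 7 5]
t=9: x=[60.0376 55.1484 52.8986 50.6847 37.3710 20.9630 10.3639 7.2091 5.5101] k=[62 54 50 55 34 20 11 3 6]
t=10: x=[60.8279 54.0964 50.7745 51.2104 34.7143 20.6929 11.2944 4.6253 5.8484] k=[57 51 54 51 32 23 12 2 2]
t=11: x=[55.7358 51.6594 52.8157 48.5084 33.1170 22.7487 12.3052 3.4569 2.0966] k=[55 53 53 45 35 21 11 6 4]
t=12: x=[54.1776 52.7637 51.5024 44.3323 34.2285 21.5583 11.8403 6.5984 4.4681] k=[56 52 52 44 35 20 15 3 6]
t=13: x=[54.9559 51.9993 50.4702 43.4557 33.9580 21.3682 14.2445 5.1807 5.8484] k=[57 56 47 40 37 25 15 8 8]
t=14: x=[56.4584 54.4959 46.7165 40.0931 35.5561 25.2895 15.6067 9.2025 8.3462] k=[55 52 43 44 39 28 20 9 5]
t=15: x=[54.0338 50.5889 43.7292 42.7721 37.9680 28.4250 19.8282 10.2257 5.7911] k=[52 52 41 47 38 29 24 14 3]
t=16: x=[51.2808 49.8853 42.6533 44.5808 37.7773 29.5601 23.5780 14.2261 4.6923] k=[47 51 39 47 41 29 23 16 3]
t=17: x=[46.5950 48.1436 41.0301 44.7177 39.9759 29.8301 23.1160 15.5744 4.9737] k=[51 46 43 45 37 34 22 19 6]
t=18: x=[49.5142 45.4836 43.0406 43.2379 37.4512 32.8051 23.4675 18.0727 8.0921] k=[50 43 39 46 33 32 26 22 9]
t=19: x=[48.1803 42.5356 39.7963 42.8835 34.3887 31.3451 26.5330 21.2468 11.1956] k=[45 40 38 40 31 27 27 23 8]
t=20: x=[43.2528 39.4682 37.8262 38.0508 31.4408 27.5599 26.7235 21.9843 10.4418] k=[42 42 39 41 29 24 25 22 6]
t=21: x=[40.8540 40.6826 38.9751 38.6505 29.7111 24.8293 24.7174 20.7008 8.5120] k=[38 44 43 37 26 24 23 25 7]
t=22: x=[37.5875 42.1767 41.6656 35.8469 26.9844 24.1542 23.6583 22.7768 9.8268] k=[35 46 44 36 29 27 21 20 11]
t=23: x=[35.2245 43.3981 42.5463 35.6560 29.4412 26.4797 21.9202 19.3598 12.7006] k=[37 39 47 32 26 29 20 23 12]
t=24: x=[36.0206 38.8621 43.2650 32.7257 26.9844 27.3999 21.8649 21.5752 14.0069] k=[39 41 40 30 27 28 26 20 13]
t=25: x=[38.0568 39.6619 38.0741 30.4538 27.3089 27.6149 25.7207 20.3164 14.4794] k=[37 37 39 32 31 29 28 22 17]

0.4875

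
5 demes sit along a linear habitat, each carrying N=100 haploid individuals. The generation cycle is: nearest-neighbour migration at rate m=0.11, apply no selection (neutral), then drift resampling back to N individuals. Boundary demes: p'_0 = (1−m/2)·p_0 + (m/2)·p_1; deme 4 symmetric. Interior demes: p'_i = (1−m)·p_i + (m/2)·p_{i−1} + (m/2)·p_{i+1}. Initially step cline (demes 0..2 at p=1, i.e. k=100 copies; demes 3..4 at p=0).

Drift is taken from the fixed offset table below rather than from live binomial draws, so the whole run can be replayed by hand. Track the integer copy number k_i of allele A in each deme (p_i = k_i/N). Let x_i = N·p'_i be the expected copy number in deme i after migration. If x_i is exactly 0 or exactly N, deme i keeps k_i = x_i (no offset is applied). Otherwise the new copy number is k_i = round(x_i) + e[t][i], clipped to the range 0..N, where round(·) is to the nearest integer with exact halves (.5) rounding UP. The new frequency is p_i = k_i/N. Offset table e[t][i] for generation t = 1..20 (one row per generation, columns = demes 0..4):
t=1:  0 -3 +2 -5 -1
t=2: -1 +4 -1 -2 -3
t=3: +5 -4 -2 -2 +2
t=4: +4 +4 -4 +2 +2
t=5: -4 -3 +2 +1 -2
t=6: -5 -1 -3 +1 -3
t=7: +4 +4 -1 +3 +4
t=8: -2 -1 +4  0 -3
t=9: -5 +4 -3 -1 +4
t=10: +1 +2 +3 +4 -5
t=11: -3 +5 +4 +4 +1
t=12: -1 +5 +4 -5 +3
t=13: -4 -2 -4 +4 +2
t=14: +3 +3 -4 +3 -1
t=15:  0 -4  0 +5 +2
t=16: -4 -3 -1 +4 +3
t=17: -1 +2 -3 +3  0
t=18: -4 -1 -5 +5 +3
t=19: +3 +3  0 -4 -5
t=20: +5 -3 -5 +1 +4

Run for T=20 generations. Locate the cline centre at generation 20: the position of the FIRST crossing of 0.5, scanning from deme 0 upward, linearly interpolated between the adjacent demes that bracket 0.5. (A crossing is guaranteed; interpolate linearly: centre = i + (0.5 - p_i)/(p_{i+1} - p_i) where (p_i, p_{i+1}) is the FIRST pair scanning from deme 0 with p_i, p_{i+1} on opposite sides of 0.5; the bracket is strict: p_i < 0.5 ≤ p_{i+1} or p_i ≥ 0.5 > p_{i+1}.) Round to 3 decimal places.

3.000

t=0: k=[100 100 100 0 0]
t=1: x=[100.0000 100.0000 94.5000 5.5000 0.0000] k=[100 100 97 1 0]
t=2: x=[100.0000 99.8350 91.8850 6.2250 0.0550] k=[100 100 91 4 0]
t=3: x=[100.0000 99.5050 86.7100 8.5650 0.2200] k=[100 96 85 7 2]
t=4: x=[99.7800 95.6150 81.3150 11.0150 2.2750] k=[100 100 77 13 4]
t=5: x=[100.0000 98.7350 74.7450 16.0250 4.4950] k=[100 96 77 17 2]
t=6: x=[99.7800 95.1750 74.7450 19.4750 2.8250] k=[95 94 72 20 0]
t=7: x=[94.9450 92.8450 70.3500 21.7600 1.1000] k=[99 97 69 25 5]
t=8: x=[98.8900 95.5700 68.1200 26.3200 6.1000] k=[97 95 72 26 3]
t=9: x=[96.8900 93.8450 70.7350 27.2650 4.2650] k=[92 98 68 26 8]
t=10: x=[92.3300 96.0200 67.3400 27.3200 8.9900] k=[93 98 70 31 4]
t=11: x=[93.2750 96.1850 69.3950 31.6600 5.4850] k=[90 100 73 36 6]
t=12: x=[90.5500 97.9650 72.4500 36.3850 7.6500] k=[90 100 76 31 11]
t=13: x=[90.5500 98.1300 74.8450 32.3750 12.1000] k=[87 96 71 36 14]
t=14: x=[87.4950 94.1300 70.4500 36.7150 15.2100] k=[90 97 66 40 14]
t=15: x=[90.3850 94.9100 66.2750 40.0000 15.4300] k=[90 91 66 45 17]
t=16: x=[90.0550 89.5700 66.2200 44.6150 18.5400] k=[86 87 65 49 22]
t=17: x=[86.0550 85.7350 65.3300 48.3950 23.4850] k=[85 88 62 51 23]
t=18: x=[85.1650 86.4050 62.8250 50.0650 24.5400] k=[81 85 58 55 28]
t=19: x=[81.2200 83.2950 59.3200 53.6800 29.4850] k=[84 86 59 50 24]
t=20: x=[84.1100 84.4050 59.9900 49.0650 25.4300] k=[89 81 55 50 29]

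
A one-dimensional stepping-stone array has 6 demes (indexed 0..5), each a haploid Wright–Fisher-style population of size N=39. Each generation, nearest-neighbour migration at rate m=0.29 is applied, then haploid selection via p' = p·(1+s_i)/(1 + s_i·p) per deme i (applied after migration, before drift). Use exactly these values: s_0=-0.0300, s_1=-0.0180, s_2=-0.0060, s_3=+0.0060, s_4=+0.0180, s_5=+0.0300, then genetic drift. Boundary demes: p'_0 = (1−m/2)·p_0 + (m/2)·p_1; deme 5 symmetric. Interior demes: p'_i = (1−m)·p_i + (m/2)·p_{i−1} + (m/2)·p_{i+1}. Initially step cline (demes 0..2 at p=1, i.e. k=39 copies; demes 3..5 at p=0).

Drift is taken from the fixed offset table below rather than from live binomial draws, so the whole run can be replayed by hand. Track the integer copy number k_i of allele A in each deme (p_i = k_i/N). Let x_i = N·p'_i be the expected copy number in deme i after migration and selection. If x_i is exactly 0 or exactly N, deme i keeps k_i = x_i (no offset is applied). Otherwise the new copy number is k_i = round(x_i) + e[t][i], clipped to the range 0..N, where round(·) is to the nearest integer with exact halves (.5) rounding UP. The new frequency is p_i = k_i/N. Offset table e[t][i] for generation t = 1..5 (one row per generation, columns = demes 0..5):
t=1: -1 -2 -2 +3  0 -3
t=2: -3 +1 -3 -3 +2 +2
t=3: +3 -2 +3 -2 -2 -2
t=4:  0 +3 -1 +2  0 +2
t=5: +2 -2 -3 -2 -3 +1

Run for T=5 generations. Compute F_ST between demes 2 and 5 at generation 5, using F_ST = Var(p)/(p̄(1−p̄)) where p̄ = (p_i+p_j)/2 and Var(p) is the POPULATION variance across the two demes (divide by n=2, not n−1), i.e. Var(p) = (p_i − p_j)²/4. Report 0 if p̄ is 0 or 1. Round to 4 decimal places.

0.2725

t=0: k=[39 39 39 0 0 0]
t=1: x=[39.0000 39.0000 33.3158 5.6840 0.0000 0.0000] k=[39 39 31 9 0 0]
t=2: x=[39.0000 37.8194 28.9251 10.9320 1.3277 0.0000] k=[39 39 26 8 3 0]
t=3: x=[39.0000 37.0821 25.2214 9.9292 3.3441 0.4479] k=[39 35 28 8 1 0]
t=4: x=[38.4023 34.4931 26.0630 9.9292 1.9020 0.1493] k=[38 37 25 12 2 2]
t=5: x=[37.8207 35.3453 24.8007 12.4857 3.5065 2.0568] k=[39 33 22 10 1 3]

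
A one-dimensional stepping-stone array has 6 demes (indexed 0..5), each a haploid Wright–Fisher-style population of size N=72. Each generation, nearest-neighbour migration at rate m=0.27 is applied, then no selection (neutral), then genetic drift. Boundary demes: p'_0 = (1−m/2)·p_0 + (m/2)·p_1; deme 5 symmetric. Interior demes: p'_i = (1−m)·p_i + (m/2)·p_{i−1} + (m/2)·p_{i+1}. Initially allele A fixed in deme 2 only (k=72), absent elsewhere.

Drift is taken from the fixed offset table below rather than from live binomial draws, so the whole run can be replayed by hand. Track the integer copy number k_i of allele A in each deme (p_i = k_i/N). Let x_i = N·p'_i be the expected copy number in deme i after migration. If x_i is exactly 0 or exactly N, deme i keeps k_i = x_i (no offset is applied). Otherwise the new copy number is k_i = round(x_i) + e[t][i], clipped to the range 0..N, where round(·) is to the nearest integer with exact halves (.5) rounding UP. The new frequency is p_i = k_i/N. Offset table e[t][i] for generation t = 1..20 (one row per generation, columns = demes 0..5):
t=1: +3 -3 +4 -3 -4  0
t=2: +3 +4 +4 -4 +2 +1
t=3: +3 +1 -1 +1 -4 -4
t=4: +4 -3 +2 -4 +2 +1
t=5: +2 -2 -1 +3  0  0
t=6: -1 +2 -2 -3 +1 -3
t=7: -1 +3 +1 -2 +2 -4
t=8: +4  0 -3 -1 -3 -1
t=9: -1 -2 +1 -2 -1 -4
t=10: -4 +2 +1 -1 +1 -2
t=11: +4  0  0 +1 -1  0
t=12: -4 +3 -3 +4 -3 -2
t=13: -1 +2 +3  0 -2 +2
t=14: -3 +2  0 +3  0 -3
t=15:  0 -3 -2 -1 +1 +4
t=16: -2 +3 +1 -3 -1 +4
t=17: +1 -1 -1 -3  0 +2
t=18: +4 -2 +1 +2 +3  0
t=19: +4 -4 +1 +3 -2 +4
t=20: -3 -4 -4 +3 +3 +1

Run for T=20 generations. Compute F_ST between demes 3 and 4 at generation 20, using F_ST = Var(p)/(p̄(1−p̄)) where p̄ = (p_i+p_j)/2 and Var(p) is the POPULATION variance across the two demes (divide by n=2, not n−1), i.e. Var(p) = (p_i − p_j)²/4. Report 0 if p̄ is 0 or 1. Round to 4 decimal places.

t=0: k=[0 0 72 0 0 0]
t=1: x=[0.0000 9.7200 52.5600 9.7200 0.0000 0.0000] k=[0 7 57 7 0 0]
t=2: x=[0.9450 12.8050 43.5000 12.8050 0.9450 0.0000] k=[4 17 48 9 3 0]
t=3: x=[5.7550 19.4300 38.5500 13.4550 3.4050 0.4050] k=[9 20 38 14 0 0]
t=4: x=[10.4850 20.9450 32.3300 15.3500 1.8900 0.0000] k=[14 18 34 11 4 0]
t=5: x=[14.5400 19.6200 28.7350 13.1600 4.4050 0.5400] k=[17 18 28 16 4 1]
t=6: x=[17.1350 19.2150 25.0300 16.0000 5.2150 1.4050] k=[16 21 23 13 6 0]
t=7: x=[16.6750 20.5950 21.3800 13.4050 6.1350 0.8100] k=[16 24 22 11 8 0]
t=8: x=[17.0800 22.6500 20.7850 12.0800 7.3250 1.0800] k=[21 23 18 11 4 0]
t=9: x=[21.2700 22.0550 17.7300 11.0000 4.4050 0.5400] k=[20 20 19 9 3 0]
t=10: x=[20.0000 19.8650 17.7850 9.5400 3.4050 0.4050] k=[16 22 19 9 4 0]
t=11: x=[16.8100 20.7850 18.0550 9.6750 4.1350 0.5400] k=[21 21 18 11 3 1]
t=12: x=[21.0000 20.5950 17.4600 10.8650 3.8100 1.2700] k=[17 24 14 15 1 0]
t=13: x=[17.9450 21.7050 15.4850 12.9750 2.7550 0.1350] k=[17 24 18 13 1 2]
t=14: x=[17.9450 22.2450 18.1350 12.0550 2.7550 1.8650] k=[15 24 18 15 3 0]
t=15: x=[16.2150 21.9750 18.4050 13.7850 4.2150 0.4050] k=[16 19 16 13 5 4]
t=16: x=[16.4050 18.1900 16.0000 12.3250 5.9450 4.1350] k=[14 21 17 9 5 8]
t=17: x=[14.9450 19.5150 16.4600 9.5400 5.9450 7.5950] k=[16 19 15 7 6 10]
t=18: x=[16.4050 18.0550 14.4600 7.9450 6.6750 9.4600] k=[20 16 15 10 10 9]
t=19: x=[19.4600 16.4050 14.4600 10.6750 9.8650 9.1350] k=[23 12 15 14 8 13]
t=20: x=[21.5150 13.8900 14.4600 13.3250 9.4850 12.3250] k=[19 10 10 16 12 13]

0.0049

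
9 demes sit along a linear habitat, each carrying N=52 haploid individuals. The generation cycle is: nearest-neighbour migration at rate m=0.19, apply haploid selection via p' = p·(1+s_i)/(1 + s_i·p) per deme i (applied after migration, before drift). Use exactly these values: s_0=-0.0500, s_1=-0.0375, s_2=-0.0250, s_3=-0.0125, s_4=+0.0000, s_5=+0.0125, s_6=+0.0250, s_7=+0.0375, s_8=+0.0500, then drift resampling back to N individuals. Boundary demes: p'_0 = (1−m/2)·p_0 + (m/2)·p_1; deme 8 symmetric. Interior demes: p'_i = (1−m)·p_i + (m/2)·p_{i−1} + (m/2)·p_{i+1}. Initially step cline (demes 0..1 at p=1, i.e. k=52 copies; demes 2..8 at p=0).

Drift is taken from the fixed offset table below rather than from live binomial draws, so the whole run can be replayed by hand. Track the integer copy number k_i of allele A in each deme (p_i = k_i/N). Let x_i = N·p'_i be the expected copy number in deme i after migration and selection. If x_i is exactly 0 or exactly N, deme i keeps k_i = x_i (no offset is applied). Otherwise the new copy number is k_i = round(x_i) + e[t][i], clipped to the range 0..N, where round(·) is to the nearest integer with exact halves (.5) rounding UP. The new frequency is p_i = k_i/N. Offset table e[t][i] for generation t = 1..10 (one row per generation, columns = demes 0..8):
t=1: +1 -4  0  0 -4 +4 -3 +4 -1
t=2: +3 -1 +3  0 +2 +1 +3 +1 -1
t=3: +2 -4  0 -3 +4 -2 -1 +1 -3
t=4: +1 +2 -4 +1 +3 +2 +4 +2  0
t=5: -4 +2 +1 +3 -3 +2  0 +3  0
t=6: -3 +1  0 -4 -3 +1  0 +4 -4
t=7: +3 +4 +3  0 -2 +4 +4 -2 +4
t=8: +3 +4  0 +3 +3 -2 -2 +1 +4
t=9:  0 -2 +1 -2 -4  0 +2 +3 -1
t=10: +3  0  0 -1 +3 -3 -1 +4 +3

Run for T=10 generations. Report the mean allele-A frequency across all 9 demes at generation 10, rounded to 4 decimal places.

t=0: k=[52 52 0 0 0 0 0 0 0]
t=1: x=[52.0000 46.8865 4.8280 0.0000 0.0000 0.0000 0.0000 0.0000 0.0000] k=[52 43 5 0 0 0 0 0 0]
t=2: x=[51.1008 39.8936 7.9628 0.4691 0.0000 0.0000 0.0000 0.0000 0.0000] k=[52 39 11 0 0 0 0 0 0]
t=3: x=[50.7016 37.1732 12.3747 1.0322 0.0000 0.0000 0.0000 0.0000 0.0000] k=[52 33 12 0 0 0 0 0 0]
t=4: x=[50.1035 32.3449 12.6116 1.1261 0.0000 0.0000 0.0000 0.0000 0.0000] k=[51 34 9 2 0 0 0 0 0]
t=5: x=[49.2546 32.7793 10.4963 2.4455 0.1900 0.0000 0.0000 0.0000 0.0000] k=[45 35 11 5 0 0 0 0 0]
t=6: x=[43.6984 33.2138 12.4684 5.0375 0.4750 0.0000 0.0000 0.0000 0.0000] k=[41 34 12 1 0 0 0 0 0]
t=7: x=[39.8643 32.1077 12.7991 1.9265 0.0950 0.0000 0.0000 0.0000 0.0000] k=[43 36 16 2 0 0 0 0 0]
t=8: x=[41.9249 34.3218 16.2855 3.1031 0.1900 0.0000 0.0000 0.0000 0.0000] k=[45 38 16 6 3 0 0 0 0]
t=9: x=[43.9937 36.1571 16.8504 6.5922 3.0000 0.2885 0.0000 0.0000 0.0000] k=[44 34 18 5 0 0 0 0 0]
t=10: x=[42.6635 32.9713 17.9860 5.6959 0.4750 0.0000 0.0000 0.0000 0.0000] k=[46 33 18 5 3 0 0 0 0]

0.2244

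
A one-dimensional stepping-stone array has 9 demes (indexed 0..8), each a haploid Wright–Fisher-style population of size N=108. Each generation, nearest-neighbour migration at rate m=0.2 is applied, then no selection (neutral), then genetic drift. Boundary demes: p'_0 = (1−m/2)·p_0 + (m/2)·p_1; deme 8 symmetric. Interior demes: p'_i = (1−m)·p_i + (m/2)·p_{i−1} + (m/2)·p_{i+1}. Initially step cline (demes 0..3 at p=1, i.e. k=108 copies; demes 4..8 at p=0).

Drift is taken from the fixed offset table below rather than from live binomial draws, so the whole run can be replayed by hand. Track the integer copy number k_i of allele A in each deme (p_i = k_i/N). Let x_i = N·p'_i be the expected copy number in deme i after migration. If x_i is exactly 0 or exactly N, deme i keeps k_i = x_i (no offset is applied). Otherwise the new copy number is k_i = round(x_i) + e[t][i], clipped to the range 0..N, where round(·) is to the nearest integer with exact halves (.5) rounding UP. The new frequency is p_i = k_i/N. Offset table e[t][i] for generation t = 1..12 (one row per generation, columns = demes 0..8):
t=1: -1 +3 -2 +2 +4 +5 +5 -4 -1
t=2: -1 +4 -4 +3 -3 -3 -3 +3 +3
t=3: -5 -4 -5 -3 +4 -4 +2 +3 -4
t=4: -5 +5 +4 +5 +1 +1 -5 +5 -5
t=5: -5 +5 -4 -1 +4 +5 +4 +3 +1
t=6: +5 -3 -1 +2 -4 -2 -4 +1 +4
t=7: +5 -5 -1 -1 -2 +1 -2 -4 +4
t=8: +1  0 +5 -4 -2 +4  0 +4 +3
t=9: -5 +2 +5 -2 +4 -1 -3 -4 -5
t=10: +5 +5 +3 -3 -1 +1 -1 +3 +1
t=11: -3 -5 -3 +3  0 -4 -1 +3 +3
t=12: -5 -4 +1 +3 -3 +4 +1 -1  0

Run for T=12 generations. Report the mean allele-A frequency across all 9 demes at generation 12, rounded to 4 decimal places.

0.4475

t=0: k=[108 108 108 108 0 0 0 0 0]
t=1: x=[108.0000 108.0000 108.0000 97.2000 10.8000 0.0000 0.0000 0.0000 0.0000] k=[108 108 108 99 15 0 0 0 0]
t=2: x=[108.0000 108.0000 107.1000 91.5000 21.9000 1.5000 0.0000 0.0000 0.0000] k=[108 108 103 95 19 0 0 0 0]
t=3: x=[108.0000 107.5000 102.7000 88.2000 24.7000 1.9000 0.0000 0.0000 0.0000] k=[108 104 98 85 29 0 0 0 0]
t=4: x=[107.6000 103.8000 97.3000 80.7000 31.7000 2.9000 0.0000 0.0000 0.0000] k=[103 108 101 86 33 4 0 0 0]
t=5: x=[103.5000 106.8000 100.2000 82.2000 35.4000 6.5000 0.4000 0.0000 0.0000] k=[99 108 96 81 39 12 4 0 0]
t=6: x=[99.9000 105.9000 95.7000 78.3000 40.5000 13.9000 4.4000 0.4000 0.0000] k=[105 103 95 80 37 12 0 1 0]
t=7: x=[104.8000 102.4000 94.3000 77.2000 38.8000 13.3000 1.3000 0.8000 0.1000] k=[108 97 93 76 37 14 0 0 4]
t=8: x=[106.9000 97.7000 91.7000 73.8000 38.6000 14.9000 1.4000 0.4000 3.6000] k=[108 98 97 70 37 19 1 4 7]
t=9: x=[107.0000 98.9000 94.4000 69.4000 38.5000 19.0000 3.1000 4.0000 6.7000] k=[102 101 99 67 43 18 0 0 2]
t=10: x=[101.9000 100.9000 96.0000 67.8000 42.9000 18.7000 1.8000 0.2000 1.8000] k=[107 106 99 65 42 20 1 3 3]
t=11: x=[106.9000 105.4000 96.3000 66.1000 42.1000 20.3000 3.1000 2.8000 3.0000] k=[104 100 93 69 42 16 2 6 6]
t=12: x=[103.6000 99.7000 91.3000 68.7000 42.1000 17.2000 3.8000 5.6000 6.0000] k=[99 96 92 72 39 21 5 5 6]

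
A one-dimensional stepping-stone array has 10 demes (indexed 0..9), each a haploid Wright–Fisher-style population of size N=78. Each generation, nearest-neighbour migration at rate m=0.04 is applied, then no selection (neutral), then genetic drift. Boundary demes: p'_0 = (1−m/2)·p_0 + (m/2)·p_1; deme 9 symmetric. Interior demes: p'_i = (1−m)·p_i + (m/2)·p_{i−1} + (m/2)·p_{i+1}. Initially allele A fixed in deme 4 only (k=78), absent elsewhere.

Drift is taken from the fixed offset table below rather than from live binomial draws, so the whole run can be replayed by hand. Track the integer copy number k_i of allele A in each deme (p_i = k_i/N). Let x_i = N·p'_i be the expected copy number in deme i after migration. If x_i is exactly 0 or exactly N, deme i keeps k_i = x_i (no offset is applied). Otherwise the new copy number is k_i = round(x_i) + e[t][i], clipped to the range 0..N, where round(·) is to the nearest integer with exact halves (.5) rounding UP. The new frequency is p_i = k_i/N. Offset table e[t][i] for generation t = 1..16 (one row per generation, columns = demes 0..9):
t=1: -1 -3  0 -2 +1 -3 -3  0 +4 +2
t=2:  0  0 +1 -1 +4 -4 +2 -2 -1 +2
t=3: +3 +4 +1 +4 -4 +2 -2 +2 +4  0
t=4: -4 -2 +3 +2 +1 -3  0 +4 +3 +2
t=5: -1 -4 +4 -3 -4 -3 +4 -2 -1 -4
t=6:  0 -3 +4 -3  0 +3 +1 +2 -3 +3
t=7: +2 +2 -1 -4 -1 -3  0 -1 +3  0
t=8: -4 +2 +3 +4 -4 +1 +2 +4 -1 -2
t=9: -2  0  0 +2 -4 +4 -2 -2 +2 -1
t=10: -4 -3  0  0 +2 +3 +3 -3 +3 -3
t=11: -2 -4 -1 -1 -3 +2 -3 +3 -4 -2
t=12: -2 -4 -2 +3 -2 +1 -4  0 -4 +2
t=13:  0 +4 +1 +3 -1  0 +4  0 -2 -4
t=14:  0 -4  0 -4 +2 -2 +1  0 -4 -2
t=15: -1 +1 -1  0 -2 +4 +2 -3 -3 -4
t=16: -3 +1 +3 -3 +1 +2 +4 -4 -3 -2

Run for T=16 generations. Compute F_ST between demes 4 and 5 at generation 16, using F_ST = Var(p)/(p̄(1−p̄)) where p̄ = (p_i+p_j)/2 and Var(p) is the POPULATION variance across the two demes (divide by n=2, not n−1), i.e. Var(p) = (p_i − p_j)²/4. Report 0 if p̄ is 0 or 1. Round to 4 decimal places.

t=0: k=[0 0 0 0 78 0 0 0 0 0]
t=1: x=[0.0000 0.0000 0.0000 1.5600 74.8800 1.5600 0.0000 0.0000 0.0000 0.0000] k=[0 0 0 0 76 0 0 0 0 0]
t=2: x=[0.0000 0.0000 0.0000 1.5200 72.9600 1.5200 0.0000 0.0000 0.0000 0.0000] k=[0 0 0 1 77 0 0 0 0 0]
t=3: x=[0.0000 0.0000 0.0200 2.5000 73.9400 1.5400 0.0000 0.0000 0.0000 0.0000] k=[0 0 1 7 70 4 0 0 0 0]
t=4: x=[0.0000 0.0200 1.1000 8.1400 67.4200 5.2400 0.0800 0.0000 0.0000 0.0000] k=[0 0 4 10 68 2 0 0 0 0]
t=5: x=[0.0000 0.0800 4.0400 11.0400 65.5200 3.2800 0.0400 0.0000 0.0000 0.0000] k=[0 0 8 8 62 0 4 0 0 0]
t=6: x=[0.0000 0.1600 7.8400 9.0800 59.6800 1.3200 3.8400 0.0800 0.0000 0.0000] k=[0 0 12 6 60 4 5 2 0 0]
t=7: x=[0.0000 0.2400 11.6400 7.2000 57.8000 5.1400 4.9200 2.0200 0.0400 0.0000] k=[0 2 11 3 57 2 5 1 3 0]
t=8: x=[0.0400 2.1400 10.6600 4.2400 54.8200 3.1600 4.8600 1.1200 2.9000 0.0600] k=[0 4 14 8 51 4 7 5 2 0]
t=9: x=[0.0800 4.1200 13.6800 8.9800 49.2000 5.0000 6.9000 4.9800 2.0200 0.0400] k=[0 4 14 11 45 9 5 3 4 0]
t=10: x=[0.0800 4.1200 13.7400 11.7400 43.6000 9.6400 5.0400 3.0600 3.9000 0.0800] k=[0 1 14 12 46 13 8 0 7 0]
t=11: x=[0.0200 1.2400 13.7000 12.7200 44.6600 13.5600 7.9400 0.3000 6.7200 0.1400] k=[0 0 13 12 42 16 5 3 3 0]
t=12: x=[0.0000 0.2600 12.7200 12.6200 40.8800 16.3000 5.1800 3.0400 2.9400 0.0600] k=[0 0 11 16 39 17 1 3 0 2]
t=13: x=[0.0000 0.2200 10.8800 16.3600 38.1000 17.1200 1.3600 2.9000 0.1000 1.9600] k=[0 4 12 19 37 17 5 3 0 0]
t=14: x=[0.0800 4.0800 11.9800 19.2200 36.2400 17.1600 5.2000 2.9800 0.0600 0.0000] k=[0 0 12 15 38 15 6 3 0 0]
t=15: x=[0.0000 0.2400 11.8200 15.4000 37.0800 15.2800 6.1200 3.0000 0.0600 0.0000] k=[0 1 11 15 35 19 8 0 0 0]
t=16: x=[0.0200 1.1800 10.8800 15.3200 34.2800 19.1000 8.0600 0.1600 0.0000 0.0000] k=[0 2 14 12 35 21 12 0 0 0]

0.0350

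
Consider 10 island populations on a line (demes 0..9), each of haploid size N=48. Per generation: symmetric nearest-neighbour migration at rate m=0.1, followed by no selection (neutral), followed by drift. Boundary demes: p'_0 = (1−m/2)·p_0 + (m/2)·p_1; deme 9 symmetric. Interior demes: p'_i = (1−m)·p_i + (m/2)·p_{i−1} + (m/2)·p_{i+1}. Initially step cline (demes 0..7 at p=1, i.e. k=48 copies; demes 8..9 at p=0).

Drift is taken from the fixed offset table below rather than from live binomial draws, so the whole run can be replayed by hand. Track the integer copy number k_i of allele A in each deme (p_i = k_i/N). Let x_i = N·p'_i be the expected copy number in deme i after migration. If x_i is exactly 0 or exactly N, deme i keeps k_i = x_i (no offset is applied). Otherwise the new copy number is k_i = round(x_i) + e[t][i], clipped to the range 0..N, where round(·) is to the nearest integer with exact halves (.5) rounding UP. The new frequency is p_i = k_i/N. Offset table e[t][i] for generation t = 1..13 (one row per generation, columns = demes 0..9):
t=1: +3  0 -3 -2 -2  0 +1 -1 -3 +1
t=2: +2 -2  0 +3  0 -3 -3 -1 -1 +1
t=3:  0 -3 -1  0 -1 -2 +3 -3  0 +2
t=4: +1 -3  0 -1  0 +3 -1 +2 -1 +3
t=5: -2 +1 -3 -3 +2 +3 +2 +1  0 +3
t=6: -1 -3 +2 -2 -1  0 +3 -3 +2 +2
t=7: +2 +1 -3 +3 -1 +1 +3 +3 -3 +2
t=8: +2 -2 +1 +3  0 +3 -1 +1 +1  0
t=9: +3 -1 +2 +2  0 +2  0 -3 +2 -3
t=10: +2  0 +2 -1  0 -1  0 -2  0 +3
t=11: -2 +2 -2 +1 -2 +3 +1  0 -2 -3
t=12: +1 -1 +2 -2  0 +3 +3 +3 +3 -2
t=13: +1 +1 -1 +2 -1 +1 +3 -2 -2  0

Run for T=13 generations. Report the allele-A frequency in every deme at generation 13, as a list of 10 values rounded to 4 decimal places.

t=0: k=[48 48 48 48 48 48 48 48 0 0]
t=1: x=[48.0000 48.0000 48.0000 48.0000 48.0000 48.0000 48.0000 45.6000 2.4000 0.0000] k=[48 48 48 48 48 48 48 45 0 0]
t=2: x=[48.0000 48.0000 48.0000 48.0000 48.0000 48.0000 47.8500 42.9000 2.2500 0.0000] k=[48 48 48 48 48 48 45 42 1 0]
t=3: x=[48.0000 48.0000 48.0000 48.0000 48.0000 47.8500 45.0000 40.1000 3.0000 0.0500] k=[48 48 48 48 48 46 48 37 3 2]
t=4: x=[48.0000 48.0000 48.0000 48.0000 47.9000 46.2000 47.3500 35.8500 4.6500 2.0500] k=[48 48 48 48 48 48 46 38 4 5]
t=5: x=[48.0000 48.0000 48.0000 48.0000 48.0000 47.9000 45.7000 36.7000 5.7500 4.9500] k=[48 48 48 48 48 48 48 38 6 8]
t=6: x=[48.0000 48.0000 48.0000 48.0000 48.0000 48.0000 47.5000 36.9000 7.7000 7.9000] k=[48 48 48 48 48 48 48 34 10 10]
t=7: x=[48.0000 48.0000 48.0000 48.0000 48.0000 48.0000 47.3000 33.5000 11.2000 10.0000] k=[48 48 48 48 48 48 48 37 8 12]
t=8: x=[48.0000 48.0000 48.0000 48.0000 48.0000 48.0000 47.4500 36.1000 9.6500 11.8000] k=[48 48 48 48 48 48 46 37 11 12]
t=9: x=[48.0000 48.0000 48.0000 48.0000 48.0000 47.9000 45.6500 36.1500 12.3500 11.9500] k=[48 48 48 48 48 48 46 33 14 9]
t=10: x=[48.0000 48.0000 48.0000 48.0000 48.0000 47.9000 45.4500 32.7000 14.7000 9.2500] k=[48 48 48 48 48 47 45 31 15 12]
t=11: x=[48.0000 48.0000 48.0000 48.0000 47.9500 46.9500 44.4000 30.9000 15.6500 12.1500] k=[48 48 48 48 46 48 45 31 14 9]
t=12: x=[48.0000 48.0000 48.0000 47.9000 46.2000 47.7500 44.4500 30.8500 14.6000 9.2500] k=[48 48 48 46 46 48 47 34 18 7]
t=13: x=[48.0000 48.0000 47.9000 46.1000 46.1000 47.8500 46.4000 33.8500 18.2500 7.5500] k=[48 48 47 48 45 48 48 32 16 8]

[1.0000, 1.0000, 0.9792, 1.0000, 0.9375, 1.0000, 1.0000, 0.6667, 0.3333, 0.1667]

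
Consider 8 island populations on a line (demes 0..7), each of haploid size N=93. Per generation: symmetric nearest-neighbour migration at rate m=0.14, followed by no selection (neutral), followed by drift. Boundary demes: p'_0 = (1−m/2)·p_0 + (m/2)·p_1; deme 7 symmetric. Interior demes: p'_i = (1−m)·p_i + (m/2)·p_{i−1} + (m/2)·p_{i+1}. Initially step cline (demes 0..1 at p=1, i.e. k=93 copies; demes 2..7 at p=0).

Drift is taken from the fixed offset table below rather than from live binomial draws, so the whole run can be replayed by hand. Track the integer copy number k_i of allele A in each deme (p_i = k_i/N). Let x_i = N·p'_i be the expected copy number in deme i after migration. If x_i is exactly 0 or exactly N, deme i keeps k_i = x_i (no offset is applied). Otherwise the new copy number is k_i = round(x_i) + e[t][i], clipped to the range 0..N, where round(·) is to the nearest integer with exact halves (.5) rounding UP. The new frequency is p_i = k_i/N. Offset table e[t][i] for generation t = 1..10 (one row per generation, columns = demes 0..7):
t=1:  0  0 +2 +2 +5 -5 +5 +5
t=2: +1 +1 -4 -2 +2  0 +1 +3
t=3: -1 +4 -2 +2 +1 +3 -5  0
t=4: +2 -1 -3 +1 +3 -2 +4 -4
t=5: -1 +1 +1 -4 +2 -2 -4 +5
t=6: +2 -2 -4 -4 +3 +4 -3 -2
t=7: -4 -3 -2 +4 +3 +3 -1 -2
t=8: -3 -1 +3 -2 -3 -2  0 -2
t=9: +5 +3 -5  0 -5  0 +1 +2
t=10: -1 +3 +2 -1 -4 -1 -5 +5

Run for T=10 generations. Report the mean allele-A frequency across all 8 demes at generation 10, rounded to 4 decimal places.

0.2487

t=0: k=[93 93 0 0 0 0 0 0]
t=1: x=[93.0000 86.4900 6.5100 0.0000 0.0000 0.0000 0.0000 0.0000] k=[93 86 9 0 0 0 0 0]
t=2: x=[92.5100 81.1000 13.7600 0.6300 0.0000 0.0000 0.0000 0.0000] k=[93 82 10 0 0 0 0 0]
t=3: x=[92.2300 77.7300 14.3400 0.7000 0.0000 0.0000 0.0000 0.0000] k=[91 82 12 3 0 0 0 0]
t=4: x=[90.3700 77.7300 16.2700 3.4200 0.2100 0.0000 0.0000 0.0000] k=[92 77 13 4 3 0 0 0]
t=5: x=[90.9500 73.5700 16.8500 4.5600 2.8600 0.2100 0.0000 0.0000] k=[90 75 18 1 5 0 0 0]
t=6: x=[88.9500 72.0600 20.8000 2.4700 4.3700 0.3500 0.0000 0.0000] k=[91 70 17 0 7 4 0 0]
t=7: x=[89.5300 67.7600 19.5200 1.6800 6.3000 3.9300 0.2800 0.0000] k=[86 65 18 6 9 7 0 0]
t=8: x=[84.5300 63.1800 20.4500 7.0500 8.6500 6.6500 0.4900 0.0000] k=[82 62 23 5 6 5 0 0]
t=9: x=[80.6000 60.6700 24.4700 6.3300 5.8600 4.7200 0.3500 0.0000] k=[86 64 19 6 1 5 1 0]
t=10: x=[84.4600 62.3900 21.2400 6.5600 1.6300 4.4400 1.2100 0.0700] k=[83 65 23 6 0 3 0 5]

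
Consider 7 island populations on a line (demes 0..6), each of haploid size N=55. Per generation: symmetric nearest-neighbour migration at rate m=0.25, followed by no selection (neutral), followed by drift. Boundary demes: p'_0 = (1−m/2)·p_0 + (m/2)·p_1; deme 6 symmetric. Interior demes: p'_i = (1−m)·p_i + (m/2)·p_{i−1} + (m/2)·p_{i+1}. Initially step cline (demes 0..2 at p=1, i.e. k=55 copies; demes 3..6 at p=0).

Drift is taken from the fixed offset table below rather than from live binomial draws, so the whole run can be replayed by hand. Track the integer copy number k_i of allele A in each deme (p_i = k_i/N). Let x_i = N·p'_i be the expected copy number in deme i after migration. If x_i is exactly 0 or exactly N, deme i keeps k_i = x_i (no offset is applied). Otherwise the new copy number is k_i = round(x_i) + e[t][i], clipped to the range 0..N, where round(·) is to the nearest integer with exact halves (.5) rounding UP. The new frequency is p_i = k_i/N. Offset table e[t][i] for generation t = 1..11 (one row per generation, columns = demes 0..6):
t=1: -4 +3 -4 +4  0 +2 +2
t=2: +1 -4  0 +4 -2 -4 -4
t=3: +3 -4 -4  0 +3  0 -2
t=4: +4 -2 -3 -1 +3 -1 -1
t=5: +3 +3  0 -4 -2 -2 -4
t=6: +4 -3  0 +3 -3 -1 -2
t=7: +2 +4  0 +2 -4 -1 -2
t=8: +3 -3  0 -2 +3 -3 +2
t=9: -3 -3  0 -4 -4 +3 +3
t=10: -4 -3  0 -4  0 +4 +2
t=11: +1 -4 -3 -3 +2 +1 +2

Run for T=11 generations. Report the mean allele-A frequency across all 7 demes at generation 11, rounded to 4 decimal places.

t=0: k=[55 55 55 0 0 0 0]
t=1: x=[55.0000 55.0000 48.1250 6.8750 0.0000 0.0000 0.0000] k=[55 55 44 11 0 0 0]
t=2: x=[55.0000 53.6250 41.2500 13.7500 1.3750 0.0000 0.0000] k=[55 50 41 18 0 0 0]
t=3: x=[54.3750 49.5000 39.2500 18.6250 2.2500 0.0000 0.0000] k=[55 46 35 19 5 0 0]
t=4: x=[53.8750 45.7500 34.3750 19.2500 6.1250 0.6250 0.0000] k=[55 44 31 18 9 0 0]
t=5: x=[53.6250 43.7500 31.0000 18.5000 9.0000 1.1250 0.0000] k=[55 47 31 15 7 0 0]
t=6: x=[54.0000 46.0000 31.0000 16.0000 7.1250 0.8750 0.0000] k=[55 43 31 19 4 0 0]
t=7: x=[53.5000 43.0000 31.0000 18.6250 5.3750 0.5000 0.0000] k=[55 47 31 21 1 0 0]
t=8: x=[54.0000 46.0000 31.7500 19.7500 3.3750 0.1250 0.0000] k=[55 43 32 18 6 0 0]
t=9: x=[53.5000 43.1250 31.6250 18.2500 6.7500 0.7500 0.0000] k=[51 40 32 14 3 4 0]
t=10: x=[49.6250 40.3750 30.7500 14.8750 4.5000 3.3750 0.5000] k=[46 37 31 11 5 7 3]
t=11: x=[44.8750 37.3750 29.2500 12.7500 6.0000 6.2500 3.5000] k=[46 33 26 10 8 7 6]

0.3532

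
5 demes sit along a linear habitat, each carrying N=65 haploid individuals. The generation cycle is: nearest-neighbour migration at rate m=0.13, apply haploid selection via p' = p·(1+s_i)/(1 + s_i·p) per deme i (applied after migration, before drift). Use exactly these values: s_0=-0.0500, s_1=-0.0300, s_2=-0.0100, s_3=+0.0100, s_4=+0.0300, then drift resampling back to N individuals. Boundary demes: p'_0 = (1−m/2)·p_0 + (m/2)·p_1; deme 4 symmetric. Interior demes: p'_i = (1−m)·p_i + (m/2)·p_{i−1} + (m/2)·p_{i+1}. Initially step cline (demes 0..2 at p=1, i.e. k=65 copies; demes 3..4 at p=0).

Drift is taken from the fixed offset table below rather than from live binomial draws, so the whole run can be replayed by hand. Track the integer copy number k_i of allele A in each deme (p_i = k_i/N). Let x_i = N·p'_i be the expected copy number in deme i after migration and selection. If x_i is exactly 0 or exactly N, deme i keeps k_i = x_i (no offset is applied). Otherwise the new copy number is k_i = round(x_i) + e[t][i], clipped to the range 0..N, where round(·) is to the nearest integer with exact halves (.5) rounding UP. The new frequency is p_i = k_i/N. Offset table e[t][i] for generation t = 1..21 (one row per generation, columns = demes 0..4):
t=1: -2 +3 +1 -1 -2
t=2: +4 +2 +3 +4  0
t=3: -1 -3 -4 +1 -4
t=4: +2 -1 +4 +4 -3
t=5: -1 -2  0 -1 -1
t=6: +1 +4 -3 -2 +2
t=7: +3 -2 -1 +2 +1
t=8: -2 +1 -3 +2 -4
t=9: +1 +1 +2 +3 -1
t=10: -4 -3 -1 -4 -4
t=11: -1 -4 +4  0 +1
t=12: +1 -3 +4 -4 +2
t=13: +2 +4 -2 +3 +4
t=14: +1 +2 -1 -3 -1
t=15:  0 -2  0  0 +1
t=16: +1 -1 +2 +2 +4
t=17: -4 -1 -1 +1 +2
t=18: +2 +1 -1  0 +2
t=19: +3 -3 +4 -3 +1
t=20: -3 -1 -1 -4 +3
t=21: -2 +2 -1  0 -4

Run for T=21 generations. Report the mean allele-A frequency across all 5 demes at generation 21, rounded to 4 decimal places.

0.5815

t=0: k=[65 65 65 0 0]
t=1: x=[65.0000 65.0000 60.7351 4.2645 0.0000] k=[65 65 62 3 0]
t=2: x=[65.0000 64.7990 58.2998 6.6996 0.2008] k=[65 65 61 11 0]
t=3: x=[65.0000 64.7320 57.9471 13.6419 0.7362] k=[65 62 54 15 0]
t=4: x=[64.7948 61.5776 51.8801 16.6831 1.0038] k=[65 61 56 21 0]
t=5: x=[64.7264 60.8174 53.9582 22.0548 1.4051] k=[64 59 54 21 0]
t=6: x=[63.6068 58.8320 52.0763 21.9243 1.4051] k=[65 63 49 20 3]
t=7: x=[64.8632 62.1378 47.8986 20.9209 4.2202] k=[65 60 47 23 5]
t=8: x=[64.6580 59.3242 46.1508 23.5392 6.3371] k=[63 60 43 26 2]
t=9: x=[62.6936 58.9243 42.8535 25.6995 3.6608] k=[64 60 45 29 3]
t=10: x=[63.6750 59.1242 44.7953 28.5092 4.8203] k=[60 56 44 25 1]
t=11: x=[59.4866 55.2298 43.4003 24.8275 2.6337] k=[58 51 47 25 4]
t=12: x=[57.1997 50.8609 45.6939 25.2184 5.5123] k=[58 48 50 21 8]
t=13: x=[56.9969 48.4064 47.8585 22.1852 9.0733] k=[59 52 46 25 13]
t=14: x=[58.2406 51.7465 44.8857 25.7395 14.1037] k=[59 54 44 23 13]
t=15: x=[58.3760 53.3873 43.1394 23.8651 13.9715] k=[58 51 43 24 15]
t=16: x=[57.1997 50.5964 42.1363 24.8024 15.9379] k=[58 50 44 27 20]
t=17: x=[57.1321 49.7778 43.1394 27.8082 20.8716] k=[53 49 42 29 23]
t=18: x=[52.2216 48.4318 41.4593 29.6153 23.8344] k=[54 49 40 30 26]
t=19: x=[53.1873 48.3658 39.7801 30.5511 26.7239] k=[56 45 44 28 28]
t=20: x=[54.8535 45.2335 42.8786 29.1999 28.4721] k=[52 44 42 25 31]
t=21: x=[50.9225 43.9589 40.8727 26.6513 31.0891] k=[49 46 40 27 27]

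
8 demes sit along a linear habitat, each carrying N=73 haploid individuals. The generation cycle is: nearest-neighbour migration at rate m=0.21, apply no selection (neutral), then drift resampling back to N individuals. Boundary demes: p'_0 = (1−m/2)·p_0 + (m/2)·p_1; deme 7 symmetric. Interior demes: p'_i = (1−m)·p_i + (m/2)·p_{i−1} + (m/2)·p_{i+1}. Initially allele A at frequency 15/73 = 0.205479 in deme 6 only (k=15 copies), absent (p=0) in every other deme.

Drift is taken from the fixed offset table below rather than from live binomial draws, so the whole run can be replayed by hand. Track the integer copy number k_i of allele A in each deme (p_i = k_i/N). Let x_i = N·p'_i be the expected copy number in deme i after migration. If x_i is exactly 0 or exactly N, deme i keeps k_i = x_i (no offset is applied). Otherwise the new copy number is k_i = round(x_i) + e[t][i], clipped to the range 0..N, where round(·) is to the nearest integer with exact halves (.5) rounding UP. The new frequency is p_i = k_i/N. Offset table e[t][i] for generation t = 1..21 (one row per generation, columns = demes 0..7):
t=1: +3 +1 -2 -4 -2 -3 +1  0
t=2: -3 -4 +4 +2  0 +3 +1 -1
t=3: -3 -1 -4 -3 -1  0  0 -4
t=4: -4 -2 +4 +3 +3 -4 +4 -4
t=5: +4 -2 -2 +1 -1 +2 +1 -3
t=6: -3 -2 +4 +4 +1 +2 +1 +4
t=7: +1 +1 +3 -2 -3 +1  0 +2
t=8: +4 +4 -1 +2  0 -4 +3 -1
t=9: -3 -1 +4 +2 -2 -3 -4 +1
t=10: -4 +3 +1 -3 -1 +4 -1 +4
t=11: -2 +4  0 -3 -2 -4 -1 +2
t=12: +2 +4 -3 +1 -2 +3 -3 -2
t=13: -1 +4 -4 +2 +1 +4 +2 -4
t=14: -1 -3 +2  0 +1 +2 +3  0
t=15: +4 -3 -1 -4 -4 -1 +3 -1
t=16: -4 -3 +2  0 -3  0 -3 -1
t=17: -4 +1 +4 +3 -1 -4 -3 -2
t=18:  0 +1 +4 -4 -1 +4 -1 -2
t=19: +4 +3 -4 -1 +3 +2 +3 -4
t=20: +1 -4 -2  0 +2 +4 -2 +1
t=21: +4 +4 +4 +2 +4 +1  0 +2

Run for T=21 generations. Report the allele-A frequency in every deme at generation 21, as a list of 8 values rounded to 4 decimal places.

[0.1370, 0.0959, 0.1096, 0.0548, 0.1370, 0.1507, 0.0548, 0.0548]

t=0: k=[0 0 0 0 0 0 15 0]
t=1: x=[0.0000 0.0000 0.0000 0.0000 0.0000 1.5750 11.8500 1.5750] k=[0 0 0 0 0 0 13 2]
t=2: x=[0.0000 0.0000 0.0000 0.0000 0.0000 1.3650 10.4800 3.1550] k=[0 0 0 0 0 4 11 2]
t=3: x=[0.0000 0.0000 0.0000 0.0000 0.4200 4.3150 9.3200 2.9450] k=[0 0 0 0 0 4 9 0]
t=4: x=[0.0000 0.0000 0.0000 0.0000 0.4200 4.1050 7.5300 0.9450] k=[0 0 0 0 3 0 12 0]
t=5: x=[0.0000 0.0000 0.0000 0.3150 2.3700 1.5750 9.4800 1.2600] k=[0 0 0 1 1 4 10 0]
t=6: x=[0.0000 0.0000 0.1050 0.8950 1.3150 4.3150 8.3200 1.0500] k=[0 0 4 5 2 6 9 5]
t=7: x=[0.0000 0.4200 3.6850 4.5800 2.7350 5.8950 8.2650 5.4200] k=[0 1 7 3 0 7 8 7]
t=8: x=[0.1050 1.5250 5.9500 3.1050 1.0500 6.3700 7.7900 7.1050] k=[4 6 5 5 1 2 11 6]
t=9: x=[4.2100 5.6850 5.1050 4.5800 1.5250 2.8400 9.5300 6.5250] k=[1 5 9 7 0 0 6 8]
t=10: x=[1.4200 5.0000 8.3700 6.4750 0.7350 0.6300 5.5800 7.7900] k=[0 8 9 3 0 5 5 12]
t=11: x=[0.8400 7.2650 8.2650 3.3150 0.8400 4.4750 5.7350 11.2650] k=[0 11 8 0 0 0 5 13]
t=12: x=[1.1550 9.5300 7.4750 0.8400 0.0000 0.5250 5.3150 12.1600] k=[3 14 4 2 0 4 2 10]
t=13: x=[4.1550 11.7950 4.8400 2.0000 0.6300 3.3700 3.0500 9.1600] k=[3 16 1 4 2 7 5 5]
t=14: x=[4.3650 13.0600 2.8900 3.4750 2.7350 6.2650 5.2100 5.0000] k=[3 10 5 3 4 8 8 5]
t=15: x=[3.7350 8.7400 5.3150 3.3150 4.3150 7.5800 7.6850 5.3150] k=[8 6 4 0 0 7 11 4]
t=16: x=[7.7900 6.0000 3.7900 0.4200 0.7350 6.6850 9.8450 4.7350] k=[4 3 6 0 0 7 7 4]
t=17: x=[3.8950 3.4200 5.0550 0.6300 0.7350 6.2650 6.6850 4.3150] k=[0 4 9 4 0 2 4 2]
t=18: x=[0.4200 4.1050 7.9500 4.1050 0.6300 2.0000 3.5800 2.2100] k=[0 5 12 0 0 6 3 0]
t=19: x=[0.5250 5.2100 10.0050 1.2600 0.6300 5.0550 3.0000 0.3150] k=[5 8 6 0 4 7 6 0]
t=20: x=[5.3150 7.4750 5.5800 1.0500 3.8950 6.5800 5.4750 0.6300] k=[6 3 4 1 6 11 3 2]
t=21: x=[5.6850 3.4200 3.5800 1.8400 6.0000 9.6350 3.7350 2.1050] k=[10 7 8 4 10 11 4 4]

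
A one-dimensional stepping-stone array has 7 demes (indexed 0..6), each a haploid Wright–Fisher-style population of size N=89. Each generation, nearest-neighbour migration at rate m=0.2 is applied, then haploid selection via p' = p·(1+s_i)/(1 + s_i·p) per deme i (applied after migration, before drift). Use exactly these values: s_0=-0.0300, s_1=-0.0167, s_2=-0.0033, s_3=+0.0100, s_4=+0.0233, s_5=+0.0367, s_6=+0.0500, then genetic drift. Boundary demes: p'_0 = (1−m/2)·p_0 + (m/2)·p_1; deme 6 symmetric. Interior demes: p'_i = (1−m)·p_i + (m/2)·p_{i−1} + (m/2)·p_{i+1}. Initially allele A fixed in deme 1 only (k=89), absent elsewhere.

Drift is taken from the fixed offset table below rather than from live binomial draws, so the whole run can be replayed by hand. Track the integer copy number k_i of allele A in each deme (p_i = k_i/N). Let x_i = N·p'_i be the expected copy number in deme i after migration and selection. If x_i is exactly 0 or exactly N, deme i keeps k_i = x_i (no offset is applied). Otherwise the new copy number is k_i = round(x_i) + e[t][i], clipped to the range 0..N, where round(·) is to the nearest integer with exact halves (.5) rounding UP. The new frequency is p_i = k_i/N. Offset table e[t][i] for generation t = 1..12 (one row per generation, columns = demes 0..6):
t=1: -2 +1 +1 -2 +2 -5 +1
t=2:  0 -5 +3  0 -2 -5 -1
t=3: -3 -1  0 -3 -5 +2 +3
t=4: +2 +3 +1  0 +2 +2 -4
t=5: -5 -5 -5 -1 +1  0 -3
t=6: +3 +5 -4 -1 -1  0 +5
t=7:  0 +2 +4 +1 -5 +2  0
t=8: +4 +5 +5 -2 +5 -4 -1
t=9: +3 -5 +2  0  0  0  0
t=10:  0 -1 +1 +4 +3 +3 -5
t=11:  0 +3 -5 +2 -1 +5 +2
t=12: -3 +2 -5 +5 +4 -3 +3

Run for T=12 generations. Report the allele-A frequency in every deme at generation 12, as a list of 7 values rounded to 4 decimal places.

[0.2584, 0.3146, 0.1461, 0.2247, 0.1348, 0.0562, 0.0674]

t=0: k=[0 89 0 0 0 0 0]
t=1: x=[8.6590 70.9590 8.8736 0.0000 0.0000 0.0000 0.0000] k=[7 72 10 0 0 0 0]
t=2: x=[13.1549 58.9658 15.1584 1.0099 0.0000 0.0000 0.0000] k=[13 54 18 1 0 0 0]
t=3: x=[16.6832 45.9258 19.8490 2.6252 0.1023 0.0000 0.0000] k=[14 45 20 0 0 0 0]
t=4: x=[16.6832 39.0306 20.4479 2.0195 0.0000 0.0000 0.0000] k=[19 42 21 2 0 0 0]
t=5: x=[20.8104 37.2348 21.1467 3.7354 0.2046 0.0000 0.0000] k=[16 32 16 3 1 0 0]
t=6: x=[17.1739 28.4729 16.2560 4.1391 1.1253 0.1037 0.0000] k=[20 33 12 3 0 0 0]
t=7: x=[20.8104 29.2682 13.1629 3.6345 0.3070 0.0000 0.0000] k=[21 31 17 5 0 0 0]
t=8: x=[21.4994 28.2741 17.1542 5.7533 0.5116 0.0000 0.0000] k=[25 33 22 4 6 0 0]
t=9: x=[25.2456 30.7601 21.2465 6.0559 5.3139 0.6219 0.0000] k=[28 26 23 6 5 1 0]
t=10: x=[27.2211 25.5918 21.5460 7.6695 4.8036 1.3470 0.1050] k=[27 25 23 12 8 4 0]
t=11: x=[26.2330 24.6984 22.0451 12.8087 8.1693 4.1400 0.4199] k=[26 28 17 15 7 9 2]
t=12: x=[25.6404 26.3863 17.8528 14.5205 8.1693 8.3693 2.8307] k=[23 28 13 20 12 5 6]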